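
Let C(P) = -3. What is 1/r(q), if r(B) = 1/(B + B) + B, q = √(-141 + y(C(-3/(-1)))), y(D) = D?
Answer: -24*I/287 ≈ -0.083624*I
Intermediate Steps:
q = 12*I (q = √(-141 - 3) = √(-144) = 12*I ≈ 12.0*I)
r(B) = B + 1/(2*B) (r(B) = 1/(2*B) + B = B + 1/(2*B))
1/r(q) = 1/(12*I + 1/(2*((12*I)))) = 1/(12*I + (-I/12)/2) = 1/(12*I - I/24) = 1/(287*I/24) = -24*I/287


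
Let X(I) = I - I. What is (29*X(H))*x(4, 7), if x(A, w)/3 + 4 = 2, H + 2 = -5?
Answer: 0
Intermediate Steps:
H = -7 (H = -2 - 5 = -7)
x(A, w) = -6 (x(A, w) = -12 + 3*2 = -12 + 6 = -6)
X(I) = 0
(29*X(H))*x(4, 7) = (29*0)*(-6) = 0*(-6) = 0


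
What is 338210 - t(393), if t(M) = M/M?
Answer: 338209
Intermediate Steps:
t(M) = 1
338210 - t(393) = 338210 - 1*1 = 338210 - 1 = 338209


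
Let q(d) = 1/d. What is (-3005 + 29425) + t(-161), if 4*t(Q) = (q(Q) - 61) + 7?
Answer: 17005785/644 ≈ 26407.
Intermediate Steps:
t(Q) = -27/2 + 1/(4*Q) (t(Q) = ((1/Q - 61) + 7)/4 = ((-61 + 1/Q) + 7)/4 = (-54 + 1/Q)/4 = -27/2 + 1/(4*Q))
(-3005 + 29425) + t(-161) = (-3005 + 29425) + (¼)*(1 - 54*(-161))/(-161) = 26420 + (¼)*(-1/161)*(1 + 8694) = 26420 + (¼)*(-1/161)*8695 = 26420 - 8695/644 = 17005785/644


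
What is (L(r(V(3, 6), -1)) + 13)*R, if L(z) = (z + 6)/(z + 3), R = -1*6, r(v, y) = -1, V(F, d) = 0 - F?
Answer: -93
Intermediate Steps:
V(F, d) = -F
R = -6
L(z) = (6 + z)/(3 + z)
(L(r(V(3, 6), -1)) + 13)*R = ((6 - 1)/(3 - 1) + 13)*(-6) = (5/2 + 13)*(-6) = (31/2)*(-6) = -93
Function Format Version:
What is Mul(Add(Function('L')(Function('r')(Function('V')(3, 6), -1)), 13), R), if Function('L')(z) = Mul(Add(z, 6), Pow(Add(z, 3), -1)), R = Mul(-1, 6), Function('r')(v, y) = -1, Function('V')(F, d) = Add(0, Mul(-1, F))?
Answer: -93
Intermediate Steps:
Function('V')(F, d) = Mul(-1, F)
R = -6
Function('L')(z) = Mul(Pow(Add(3, z), -1), Add(6, z)) (Function('L')(z) = Mul(Add(6, z), Pow(Add(3, z), -1)) = Mul(Pow(Add(3, z), -1), Add(6, z)))
Mul(Add(Function('L')(Function('r')(Function('V')(3, 6), -1)), 13), R) = Mul(Add(Mul(Pow(Add(3, -1), -1), Add(6, -1)), 13), -6) = Mul(Add(Mul(Pow(2, -1), 5), 13), -6) = Mul(Add(Mul(Rational(1, 2), 5), 13), -6) = Mul(Add(Rational(5, 2), 13), -6) = Mul(Rational(31, 2), -6) = -93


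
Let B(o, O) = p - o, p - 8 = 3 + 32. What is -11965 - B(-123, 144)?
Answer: -12131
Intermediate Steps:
p = 43 (p = 8 + (3 + 32) = 8 + 35 = 43)
B(o, O) = 43 - o
-11965 - B(-123, 144) = -11965 - (43 - 1*(-123)) = -11965 - (43 + 123) = -11965 - 1*166 = -11965 - 166 = -12131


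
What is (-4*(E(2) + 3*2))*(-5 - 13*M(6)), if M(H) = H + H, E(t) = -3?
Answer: 1932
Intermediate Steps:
M(H) = 2*H
(-4*(E(2) + 3*2))*(-5 - 13*M(6)) = (-4*(-3 + 3*2))*(-5 - 26*6) = (-4*(-3 + 6))*(-5 - 13*12) = (-4*3)*(-5 - 156) = -12*(-161) = 1932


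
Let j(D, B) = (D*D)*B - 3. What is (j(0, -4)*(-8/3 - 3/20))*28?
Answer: 1183/5 ≈ 236.60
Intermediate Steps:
j(D, B) = -3 + B*D**2 (j(D, B) = D**2*B - 3 = B*D**2 - 3 = -3 + B*D**2)
(j(0, -4)*(-8/3 - 3/20))*28 = ((-3 - 4*0**2)*(-8/3 - 3/20))*28 = ((-3 - 4*0)*(-8*1/3 - 3*1/20))*28 = ((-3 + 0)*(-8/3 - 3/20))*28 = -3*(-169/60)*28 = (169/20)*28 = 1183/5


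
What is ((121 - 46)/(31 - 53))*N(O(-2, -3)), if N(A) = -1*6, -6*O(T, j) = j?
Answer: 225/11 ≈ 20.455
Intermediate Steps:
O(T, j) = -j/6
N(A) = -6
((121 - 46)/(31 - 53))*N(O(-2, -3)) = ((121 - 46)/(31 - 53))*(-6) = (75/(-22))*(-6) = (75*(-1/22))*(-6) = -75/22*(-6) = 225/11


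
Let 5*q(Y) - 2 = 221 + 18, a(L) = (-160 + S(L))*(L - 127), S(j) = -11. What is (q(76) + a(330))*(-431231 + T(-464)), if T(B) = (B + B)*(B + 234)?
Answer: 37748407284/5 ≈ 7.5497e+9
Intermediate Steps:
T(B) = 2*B*(234 + B) (T(B) = (2*B)*(234 + B) = 2*B*(234 + B))
a(L) = 21717 - 171*L (a(L) = (-160 - 11)*(L - 127) = -171*(-127 + L) = 21717 - 171*L)
q(Y) = 241/5 (q(Y) = ⅖ + (221 + 18)/5 = ⅖ + (⅕)*239 = ⅖ + 239/5 = 241/5)
(q(76) + a(330))*(-431231 + T(-464)) = (241/5 + (21717 - 171*330))*(-431231 + 2*(-464)*(234 - 464)) = (241/5 + (21717 - 56430))*(-431231 + 2*(-464)*(-230)) = (241/5 - 34713)*(-431231 + 213440) = -173324/5*(-217791) = 37748407284/5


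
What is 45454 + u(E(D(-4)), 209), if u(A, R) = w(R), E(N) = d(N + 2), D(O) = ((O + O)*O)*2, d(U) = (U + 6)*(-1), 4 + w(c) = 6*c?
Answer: 46704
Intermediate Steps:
w(c) = -4 + 6*c
d(U) = -6 - U (d(U) = (6 + U)*(-1) = -6 - U)
D(O) = 4*O**2 (D(O) = ((2*O)*O)*2 = (2*O**2)*2 = 4*O**2)
E(N) = -8 - N (E(N) = -6 - (N + 2) = -6 - (2 + N) = -6 + (-2 - N) = -8 - N)
u(A, R) = -4 + 6*R
45454 + u(E(D(-4)), 209) = 45454 + (-4 + 6*209) = 45454 + (-4 + 1254) = 45454 + 1250 = 46704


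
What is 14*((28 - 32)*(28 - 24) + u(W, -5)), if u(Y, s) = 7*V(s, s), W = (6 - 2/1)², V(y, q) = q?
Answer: -714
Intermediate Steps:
W = 16 (W = (6 - 2*1)² = (6 - 2)² = 4² = 16)
u(Y, s) = 7*s
14*((28 - 32)*(28 - 24) + u(W, -5)) = 14*((28 - 32)*(28 - 24) + 7*(-5)) = 14*(-4*4 - 35) = 14*(-16 - 35) = 14*(-51) = -714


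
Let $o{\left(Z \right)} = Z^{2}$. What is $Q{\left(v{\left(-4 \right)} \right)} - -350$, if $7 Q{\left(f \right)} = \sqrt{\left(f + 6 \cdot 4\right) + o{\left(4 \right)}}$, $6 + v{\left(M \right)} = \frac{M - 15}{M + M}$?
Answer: $350 + \frac{\sqrt{582}}{28} \approx 350.86$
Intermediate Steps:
$v{\left(M \right)} = -6 + \frac{-15 + M}{2 M}$ ($v{\left(M \right)} = -6 + \frac{M - 15}{M + M} = -6 + \frac{M - 15}{2 M} = -6 + \left(-15 + M\right) \frac{1}{2 M} = -6 + \frac{-15 + M}{2 M}$)
$Q{\left(f \right)} = \frac{\sqrt{40 + f}}{7}$ ($Q{\left(f \right)} = \frac{\sqrt{\left(f + 6 \cdot 4\right) + 4^{2}}}{7} = \frac{\sqrt{\left(f + 24\right) + 16}}{7} = \frac{\sqrt{\left(24 + f\right) + 16}}{7} = \frac{\sqrt{40 + f}}{7}$)
$Q{\left(v{\left(-4 \right)} \right)} - -350 = \frac{\sqrt{40 + \frac{-15 - -44}{2 \left(-4\right)}}}{7} - -350 = \frac{\sqrt{40 + \frac{1}{2} \left(- \frac{1}{4}\right) \left(-15 + 44\right)}}{7} + 350 = \frac{\sqrt{40 + \frac{1}{2} \left(- \frac{1}{4}\right) 29}}{7} + 350 = \frac{\sqrt{40 - \frac{29}{8}}}{7} + 350 = \frac{\sqrt{\frac{291}{8}}}{7} + 350 = \frac{\frac{1}{4} \sqrt{582}}{7} + 350 = \frac{\sqrt{582}}{28} + 350 = 350 + \frac{\sqrt{582}}{28}$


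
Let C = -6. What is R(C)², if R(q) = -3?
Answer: 9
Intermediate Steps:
R(C)² = (-3)² = 9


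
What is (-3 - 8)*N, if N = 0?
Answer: 0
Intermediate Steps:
(-3 - 8)*N = (-3 - 8)*0 = -11*0 = 0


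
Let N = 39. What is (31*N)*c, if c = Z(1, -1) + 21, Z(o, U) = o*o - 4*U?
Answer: 31434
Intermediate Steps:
Z(o, U) = o² - 4*U
c = 26 (c = (1² - 4*(-1)) + 21 = (1 + 4) + 21 = 5 + 21 = 26)
(31*N)*c = (31*39)*26 = 1209*26 = 31434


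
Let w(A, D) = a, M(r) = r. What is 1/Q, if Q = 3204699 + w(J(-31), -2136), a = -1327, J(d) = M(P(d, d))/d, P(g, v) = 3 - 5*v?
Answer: 1/3203372 ≈ 3.1217e-7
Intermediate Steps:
J(d) = (3 - 5*d)/d
w(A, D) = -1327
Q = 3203372 (Q = 3204699 - 1327 = 3203372)
1/Q = 1/3203372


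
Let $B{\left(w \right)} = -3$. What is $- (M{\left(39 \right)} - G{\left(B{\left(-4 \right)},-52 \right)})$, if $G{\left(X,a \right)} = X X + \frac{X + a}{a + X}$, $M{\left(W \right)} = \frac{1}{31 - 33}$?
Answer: $\frac{21}{2} \approx 10.5$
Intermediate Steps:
$M{\left(W \right)} = - \frac{1}{2}$ ($M{\left(W \right)} = \frac{1}{-2} = - \frac{1}{2}$)
$G{\left(X,a \right)} = 1 + X^{2}$ ($G{\left(X,a \right)} = X^{2} + \frac{X + a}{X + a} = X^{2} + 1 = 1 + X^{2}$)
$- (M{\left(39 \right)} - G{\left(B{\left(-4 \right)},-52 \right)}) = - (- \frac{1}{2} - \left(1 + \left(-3\right)^{2}\right)) = - (- \frac{1}{2} - \left(1 + 9\right)) = - (- \frac{1}{2} - 10) = \left(-1\right) \left(- \frac{21}{2}\right) = \frac{21}{2}$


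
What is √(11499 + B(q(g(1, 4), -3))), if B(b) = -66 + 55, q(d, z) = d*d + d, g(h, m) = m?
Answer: 4*√718 ≈ 107.18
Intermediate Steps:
q(d, z) = d + d² (q(d, z) = d² + d = d + d²)
B(b) = -11
√(11499 + B(q(g(1, 4), -3))) = √(11499 - 11) = √11488 = 4*√718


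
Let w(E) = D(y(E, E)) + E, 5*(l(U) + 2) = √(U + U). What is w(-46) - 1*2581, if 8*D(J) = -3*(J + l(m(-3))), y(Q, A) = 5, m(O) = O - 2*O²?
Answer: -21025/8 - 3*I*√42/40 ≈ -2628.1 - 0.48606*I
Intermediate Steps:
l(U) = -2 + √2*√U/5 (l(U) = -2 + √(U + U)/5 = -2 + √(2*U)/5 = -2 + (√2*√U)/5 = -2 + √2*√U/5)
D(J) = ¾ - 3*J/8 - 3*I*√42/40 (D(J) = (-3*(J + (-2 + √2*√(-3*(1 - 2*(-3)))/5)))/8 = (-3*(J + (-2 + √2*√(-3*(1 + 6))/5)))/8 = (-3*(J + (-2 + √2*√(-3*7)/5)))/8 = (-3*(J + (-2 + √2*√(-21)/5)))/8 = (-3*(J + (-2 + √2*(I*√21)/5)))/8 = (-3*(J + (-2 + I*√42/5)))/8 = (-3*(-2 + J + I*√42/5))/8 = (6 - 3*J - 3*I*√42/5)/8 = ¾ - 3*J/8 - 3*I*√42/40)
w(E) = -9/8 + E - 3*I*√42/40 (w(E) = (¾ - 3/8*5 - 3*I*√42/40) + E = (¾ - 15/8 - 3*I*√42/40) + E = (-9/8 - 3*I*√42/40) + E = -9/8 + E - 3*I*√42/40)
w(-46) - 1*2581 = (-9/8 - 46 - 3*I*√42/40) - 1*2581 = (-377/8 - 3*I*√42/40) - 2581 = -21025/8 - 3*I*√42/40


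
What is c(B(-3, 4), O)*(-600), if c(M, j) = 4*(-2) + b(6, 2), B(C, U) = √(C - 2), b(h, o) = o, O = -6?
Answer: 3600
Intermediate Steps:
B(C, U) = √(-2 + C)
c(M, j) = -6 (c(M, j) = 4*(-2) + 2 = -8 + 2 = -6)
c(B(-3, 4), O)*(-600) = -6*(-600) = 3600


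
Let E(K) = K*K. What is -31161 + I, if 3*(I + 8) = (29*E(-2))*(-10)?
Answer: -94667/3 ≈ -31556.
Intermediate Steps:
E(K) = K²
I = -1184/3 (I = -8 + ((29*(-2)²)*(-10))/3 = -8 + ((29*4)*(-10))/3 = -8 + (116*(-10))/3 = -8 + (⅓)*(-1160) = -8 - 1160/3 = -1184/3 ≈ -394.67)
-31161 + I = -31161 - 1184/3 = -94667/3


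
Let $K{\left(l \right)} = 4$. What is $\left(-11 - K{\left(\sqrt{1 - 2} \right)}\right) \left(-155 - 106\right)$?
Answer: $3915$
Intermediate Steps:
$\left(-11 - K{\left(\sqrt{1 - 2} \right)}\right) \left(-155 - 106\right) = \left(-11 - 4\right) \left(-155 - 106\right) = \left(-11 - 4\right) \left(-261\right) = \left(-15\right) \left(-261\right) = 3915$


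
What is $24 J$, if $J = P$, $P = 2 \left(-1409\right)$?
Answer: $-67632$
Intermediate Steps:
$P = -2818$
$J = -2818$
$24 J = 24 \left(-2818\right) = -67632$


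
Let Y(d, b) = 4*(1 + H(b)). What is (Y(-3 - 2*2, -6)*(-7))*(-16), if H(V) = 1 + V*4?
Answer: -9856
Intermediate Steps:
H(V) = 1 + 4*V
Y(d, b) = 8 + 16*b (Y(d, b) = 4*(1 + (1 + 4*b)) = 4*(2 + 4*b) = 8 + 16*b)
(Y(-3 - 2*2, -6)*(-7))*(-16) = ((8 + 16*(-6))*(-7))*(-16) = ((8 - 96)*(-7))*(-16) = -88*(-7)*(-16) = 616*(-16) = -9856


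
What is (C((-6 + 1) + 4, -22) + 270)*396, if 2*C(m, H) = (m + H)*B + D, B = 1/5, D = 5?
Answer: 534996/5 ≈ 1.0700e+5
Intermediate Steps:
B = ⅕ ≈ 0.20000
C(m, H) = 5/2 + H/10 + m/10 (C(m, H) = ((m + H)*(⅕) + 5)/2 = ((H + m)*(⅕) + 5)/2 = ((H/5 + m/5) + 5)/2 = (5 + H/5 + m/5)/2 = 5/2 + H/10 + m/10)
(C((-6 + 1) + 4, -22) + 270)*396 = ((5/2 + (⅒)*(-22) + ((-6 + 1) + 4)/10) + 270)*396 = ((5/2 - 11/5 + (-5 + 4)/10) + 270)*396 = ((5/2 - 11/5 + (⅒)*(-1)) + 270)*396 = ((5/2 - 11/5 - ⅒) + 270)*396 = (⅕ + 270)*396 = (1351/5)*396 = 534996/5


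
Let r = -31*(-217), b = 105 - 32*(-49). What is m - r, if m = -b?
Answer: -8400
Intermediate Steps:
b = 1673 (b = 105 + 1568 = 1673)
m = -1673 (m = -1*1673 = -1673)
r = 6727
m - r = -1673 - 1*6727 = -1673 - 6727 = -8400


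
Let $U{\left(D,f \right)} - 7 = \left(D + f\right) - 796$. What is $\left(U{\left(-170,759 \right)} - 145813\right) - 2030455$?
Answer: $-2176468$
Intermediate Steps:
$U{\left(D,f \right)} = -789 + D + f$ ($U{\left(D,f \right)} = 7 - \left(796 - D - f\right) = 7 + \left(-796 + D + f\right) = -789 + D + f$)
$\left(U{\left(-170,759 \right)} - 145813\right) - 2030455 = \left(\left(-789 - 170 + 759\right) - 145813\right) - 2030455 = \left(-200 - 145813\right) - 2030455 = -146013 - 2030455 = -2176468$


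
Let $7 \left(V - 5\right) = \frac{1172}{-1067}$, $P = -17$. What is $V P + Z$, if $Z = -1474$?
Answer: $- \frac{11624247}{7469} \approx -1556.3$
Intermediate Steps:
$V = \frac{36173}{7469}$ ($V = 5 + \frac{1172 \frac{1}{-1067}}{7} = 5 + \frac{1172 \left(- \frac{1}{1067}\right)}{7} = 5 + \frac{1}{7} \left(- \frac{1172}{1067}\right) = 5 - \frac{1172}{7469} = \frac{36173}{7469} \approx 4.8431$)
$V P + Z = \frac{36173}{7469} \left(-17\right) - 1474 = - \frac{614941}{7469} - 1474 = - \frac{11624247}{7469}$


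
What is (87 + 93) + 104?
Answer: 284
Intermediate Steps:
(87 + 93) + 104 = 180 + 104 = 284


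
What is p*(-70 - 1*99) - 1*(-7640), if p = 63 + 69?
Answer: -14668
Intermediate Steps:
p = 132
p*(-70 - 1*99) - 1*(-7640) = 132*(-70 - 1*99) - 1*(-7640) = 132*(-70 - 99) + 7640 = 132*(-169) + 7640 = -22308 + 7640 = -14668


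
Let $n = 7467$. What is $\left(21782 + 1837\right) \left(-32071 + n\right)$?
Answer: $-581121876$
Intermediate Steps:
$\left(21782 + 1837\right) \left(-32071 + n\right) = \left(21782 + 1837\right) \left(-32071 + 7467\right) = 23619 \left(-24604\right) = -581121876$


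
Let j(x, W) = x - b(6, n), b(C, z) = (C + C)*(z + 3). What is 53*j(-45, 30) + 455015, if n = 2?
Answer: 449450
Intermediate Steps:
b(C, z) = 2*C*(3 + z) (b(C, z) = (2*C)*(3 + z) = 2*C*(3 + z))
j(x, W) = -60 + x (j(x, W) = x - 2*6*(3 + 2) = x - 2*6*5 = x - 1*60 = x - 60 = -60 + x)
53*j(-45, 30) + 455015 = 53*(-60 - 45) + 455015 = 53*(-105) + 455015 = -5565 + 455015 = 449450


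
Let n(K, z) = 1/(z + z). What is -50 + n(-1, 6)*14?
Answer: -293/6 ≈ -48.833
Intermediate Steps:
n(K, z) = 1/(2*z)
-50 + n(-1, 6)*14 = -50 + ((½)/6)*14 = -50 + ((½)*(⅙))*14 = -50 + (1/12)*14 = -50 + 7/6 = -293/6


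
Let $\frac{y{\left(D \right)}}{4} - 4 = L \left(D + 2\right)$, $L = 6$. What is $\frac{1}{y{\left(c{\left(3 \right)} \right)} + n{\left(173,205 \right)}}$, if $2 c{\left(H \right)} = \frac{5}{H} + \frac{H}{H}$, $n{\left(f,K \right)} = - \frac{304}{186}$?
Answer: $\frac{93}{8776} \approx 0.010597$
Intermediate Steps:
$n{\left(f,K \right)} = - \frac{152}{93}$ ($n{\left(f,K \right)} = \left(-304\right) \frac{1}{186} = - \frac{152}{93}$)
$c{\left(H \right)} = \frac{1}{2} + \frac{5}{2 H}$ ($c{\left(H \right)} = \frac{\frac{5}{H} + \frac{H}{H}}{2} = \frac{\frac{5}{H} + 1}{2} = \frac{1 + \frac{5}{H}}{2} = \frac{1}{2} + \frac{5}{2 H}$)
$y{\left(D \right)} = 64 + 24 D$ ($y{\left(D \right)} = 16 + 4 \cdot 6 \left(D + 2\right) = 16 + 4 \cdot 6 \left(2 + D\right) = 16 + 4 \left(12 + 6 D\right) = 16 + \left(48 + 24 D\right) = 64 + 24 D$)
$\frac{1}{y{\left(c{\left(3 \right)} \right)} + n{\left(173,205 \right)}} = \frac{1}{\left(64 + 24 \frac{5 + 3}{2 \cdot 3}\right) - \frac{152}{93}} = \frac{1}{\left(64 + 24 \cdot \frac{1}{2} \cdot \frac{1}{3} \cdot 8\right) - \frac{152}{93}} = \frac{1}{\left(64 + 24 \cdot \frac{4}{3}\right) - \frac{152}{93}} = \frac{1}{\left(64 + 32\right) - \frac{152}{93}} = \frac{1}{96 - \frac{152}{93}} = \frac{1}{\frac{8776}{93}} = \frac{93}{8776}$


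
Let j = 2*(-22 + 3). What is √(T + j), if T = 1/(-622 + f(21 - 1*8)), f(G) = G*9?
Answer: I*√9691455/505 ≈ 6.1646*I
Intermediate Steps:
f(G) = 9*G
j = -38 (j = 2*(-19) = -38)
T = -1/505 (T = 1/(-622 + 9*(21 - 1*8)) = 1/(-622 + 9*(21 - 8)) = 1/(-622 + 9*13) = 1/(-622 + 117) = 1/(-505) = -1/505 ≈ -0.0019802)
√(T + j) = √(-1/505 - 38) = √(-19191/505) = I*√9691455/505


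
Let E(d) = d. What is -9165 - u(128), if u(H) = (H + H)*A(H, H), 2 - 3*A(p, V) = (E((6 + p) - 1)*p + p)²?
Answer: 75312894617/3 ≈ 2.5104e+10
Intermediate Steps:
A(p, V) = ⅔ - (p + p*(5 + p))²/3 (A(p, V) = ⅔ - (((6 + p) - 1)*p + p)²/3 = ⅔ - ((5 + p)*p + p)²/3 = ⅔ - (p*(5 + p) + p)²/3 = ⅔ - (p + p*(5 + p))²/3)
u(H) = 2*H*(⅔ - H²*(6 + H)²/3) (u(H) = (H + H)*(⅔ - H²*(6 + H)²/3) = (2*H)*(⅔ - H²*(6 + H)²/3) = 2*H*(⅔ - H²*(6 + H)²/3))
-9165 - u(128) = -9165 - (-2)*128*(-2 + 128²*(6 + 128)²)/3 = -9165 - (-2)*128*(-2 + 16384*134²)/3 = -9165 - (-2)*128*(-2 + 16384*17956)/3 = -9165 - (-2)*128*(-2 + 294191104)/3 = -9165 - (-2)*128*294191102/3 = -9165 - 1*(-75312922112/3) = -9165 + 75312922112/3 = 75312894617/3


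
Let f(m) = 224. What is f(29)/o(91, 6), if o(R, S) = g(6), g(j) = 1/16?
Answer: 3584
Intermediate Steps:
g(j) = 1/16
o(R, S) = 1/16
f(29)/o(91, 6) = 224/(1/16) = 224*16 = 3584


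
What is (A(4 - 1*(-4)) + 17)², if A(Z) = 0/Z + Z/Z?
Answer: 324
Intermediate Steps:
A(Z) = 1 (A(Z) = 0 + 1 = 1)
(A(4 - 1*(-4)) + 17)² = (1 + 17)² = 18² = 324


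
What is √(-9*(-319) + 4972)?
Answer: √7843 ≈ 88.561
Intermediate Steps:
√(-9*(-319) + 4972) = √(2871 + 4972) = √7843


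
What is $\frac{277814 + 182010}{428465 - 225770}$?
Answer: $\frac{459824}{202695} \approx 2.2686$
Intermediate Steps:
$\frac{277814 + 182010}{428465 - 225770} = \frac{459824}{202695}$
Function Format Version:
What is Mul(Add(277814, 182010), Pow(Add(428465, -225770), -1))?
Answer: Rational(459824, 202695) ≈ 2.2686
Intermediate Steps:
Mul(Add(277814, 182010), Pow(Add(428465, -225770), -1)) = Mul(459824, Pow(202695, -1)) = Mul(459824, Rational(1, 202695)) = Rational(459824, 202695)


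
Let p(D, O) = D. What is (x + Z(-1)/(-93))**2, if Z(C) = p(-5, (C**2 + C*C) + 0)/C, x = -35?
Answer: 10627600/8649 ≈ 1228.8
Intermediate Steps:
Z(C) = -5/C
(x + Z(-1)/(-93))**2 = (-35 - 5/(-1)/(-93))**2 = (-35 - 5*(-1)*(-1/93))**2 = (-35 + 5*(-1/93))**2 = (-35 - 5/93)**2 = (-3260/93)**2 = 10627600/8649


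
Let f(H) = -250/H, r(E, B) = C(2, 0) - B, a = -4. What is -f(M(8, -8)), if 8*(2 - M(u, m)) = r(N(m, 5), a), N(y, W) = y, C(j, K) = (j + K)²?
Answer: 250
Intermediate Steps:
C(j, K) = (K + j)²
r(E, B) = 4 - B (r(E, B) = (0 + 2)² - B = 2² - B = 4 - B)
M(u, m) = 1 (M(u, m) = 2 - (4 - 1*(-4))/8 = 2 - (4 + 4)/8 = 2 - ⅛*8 = 2 - 1 = 1)
-f(M(8, -8)) = -(-250)/1 = -(-250) = -1*(-250) = 250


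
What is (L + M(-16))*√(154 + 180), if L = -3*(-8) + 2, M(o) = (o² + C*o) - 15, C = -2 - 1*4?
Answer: 363*√334 ≈ 6634.1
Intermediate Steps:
C = -6 (C = -2 - 4 = -6)
M(o) = -15 + o² - 6*o (M(o) = (o² - 6*o) - 15 = -15 + o² - 6*o)
L = 26 (L = 24 + 2 = 26)
(L + M(-16))*√(154 + 180) = (26 + (-15 + (-16)² - 6*(-16)))*√(154 + 180) = (26 + (-15 + 256 + 96))*√334 = (26 + 337)*√334 = 363*√334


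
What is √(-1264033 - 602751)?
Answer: 4*I*√116674 ≈ 1366.3*I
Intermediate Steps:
√(-1264033 - 602751) = √(-1866784) = 4*I*√116674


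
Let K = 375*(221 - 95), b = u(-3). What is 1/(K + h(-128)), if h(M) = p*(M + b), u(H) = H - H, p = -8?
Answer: 1/48274 ≈ 2.0715e-5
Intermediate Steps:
u(H) = 0
b = 0
K = 47250 (K = 375*126 = 47250)
h(M) = -8*M (h(M) = -8*(M + 0) = -8*M)
1/(K + h(-128)) = 1/(47250 - 8*(-128)) = 1/(47250 + 1024) = 1/48274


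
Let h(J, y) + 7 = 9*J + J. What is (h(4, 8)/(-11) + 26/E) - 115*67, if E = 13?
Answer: -7706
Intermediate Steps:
h(J, y) = -7 + 10*J (h(J, y) = -7 + (9*J + J) = -7 + 10*J)
(h(4, 8)/(-11) + 26/E) - 115*67 = ((-7 + 10*4)/(-11) + 26/13) - 115*67 = ((-7 + 40)*(-1/11) + 26*(1/13)) - 7705 = (33*(-1/11) + 2) - 7705 = (-3 + 2) - 7705 = -1 - 7705 = -7706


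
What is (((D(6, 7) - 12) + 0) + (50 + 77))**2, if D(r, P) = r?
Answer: 14641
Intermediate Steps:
(((D(6, 7) - 12) + 0) + (50 + 77))**2 = (((6 - 12) + 0) + (50 + 77))**2 = ((-6 + 0) + 127)**2 = (-6 + 127)**2 = 121**2 = 14641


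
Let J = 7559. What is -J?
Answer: -7559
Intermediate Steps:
-J = -1*7559 = -7559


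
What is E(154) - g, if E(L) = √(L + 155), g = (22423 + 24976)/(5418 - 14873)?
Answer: 1529/305 + √309 ≈ 22.592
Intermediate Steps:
g = -1529/305 (g = 47399/(-9455) = 47399*(-1/9455) = -1529/305 ≈ -5.0131)
E(L) = √(155 + L)
E(154) - g = √(155 + 154) - 1*(-1529/305) = √309 + 1529/305 = 1529/305 + √309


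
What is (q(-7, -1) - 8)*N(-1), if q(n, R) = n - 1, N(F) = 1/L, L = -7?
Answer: 16/7 ≈ 2.2857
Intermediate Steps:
N(F) = -⅐ (N(F) = 1/(-7) = 1*(-⅐) = -⅐)
q(n, R) = -1 + n
(q(-7, -1) - 8)*N(-1) = ((-1 - 7) - 8)*(-⅐) = (-8 - 8)*(-⅐) = -16*(-⅐) = 16/7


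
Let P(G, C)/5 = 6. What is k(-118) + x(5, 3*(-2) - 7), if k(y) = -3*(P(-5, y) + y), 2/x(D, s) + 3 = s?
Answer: 2111/8 ≈ 263.88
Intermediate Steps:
x(D, s) = 2/(-3 + s)
P(G, C) = 30 (P(G, C) = 5*6 = 30)
k(y) = -90 - 3*y (k(y) = -3*(30 + y) = -90 - 3*y)
k(-118) + x(5, 3*(-2) - 7) = (-90 - 3*(-118)) + 2/(-3 + (3*(-2) - 7)) = (-90 + 354) + 2/(-3 + (-6 - 7)) = 264 + 2/(-3 - 13) = 264 + 2/(-16) = 264 + 2*(-1/16) = 264 - 1/8 = 2111/8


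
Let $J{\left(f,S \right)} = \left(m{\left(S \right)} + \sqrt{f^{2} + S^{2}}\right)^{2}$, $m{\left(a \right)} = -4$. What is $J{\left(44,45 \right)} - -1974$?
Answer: $5951 - 8 \sqrt{3961} \approx 5447.5$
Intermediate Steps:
$J{\left(f,S \right)} = \left(-4 + \sqrt{S^{2} + f^{2}}\right)^{2}$ ($J{\left(f,S \right)} = \left(-4 + \sqrt{f^{2} + S^{2}}\right)^{2} = \left(-4 + \sqrt{S^{2} + f^{2}}\right)^{2}$)
$J{\left(44,45 \right)} - -1974 = \left(-4 + \sqrt{45^{2} + 44^{2}}\right)^{2} - -1974 = \left(-4 + \sqrt{2025 + 1936}\right)^{2} + 1974 = \left(-4 + \sqrt{3961}\right)^{2} + 1974 = 1974 + \left(-4 + \sqrt{3961}\right)^{2}$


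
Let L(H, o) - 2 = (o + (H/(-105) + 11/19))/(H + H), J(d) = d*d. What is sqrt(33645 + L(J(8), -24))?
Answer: sqrt(34282279416210)/31920 ≈ 183.43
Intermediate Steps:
J(d) = d**2
L(H, o) = 2 + (11/19 + o - H/105)/(2*H) (L(H, o) = 2 + (o + (H/(-105) + 11/19))/(H + H) = 2 + (o + (H*(-1/105) + 11*(1/19)))/((2*H)) = 2 + (o + (-H/105 + 11/19))*(1/(2*H)) = 2 + (o + (11/19 - H/105))*(1/(2*H)) = 2 + (11/19 + o - H/105)*(1/(2*H)) = 2 + (11/19 + o - H/105)/(2*H))
sqrt(33645 + L(J(8), -24)) = sqrt(33645 + (1155 + 1995*(-24) + 7961*8**2)/(3990*(8**2))) = sqrt(33645 + (1/3990)*(1155 - 47880 + 7961*64)/64) = sqrt(33645 + (1/3990)*(1/64)*(1155 - 47880 + 509504)) = sqrt(33645 + (1/3990)*(1/64)*462779) = sqrt(33645 + 462779/255360) = sqrt(8592049979/255360) = sqrt(34282279416210)/31920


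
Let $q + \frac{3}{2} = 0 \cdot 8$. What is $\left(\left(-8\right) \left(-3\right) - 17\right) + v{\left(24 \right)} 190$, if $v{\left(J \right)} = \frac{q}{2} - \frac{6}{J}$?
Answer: $-183$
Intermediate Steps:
$q = - \frac{3}{2}$ ($q = - \frac{3}{2} + 0 \cdot 8 = - \frac{3}{2} + 0 = - \frac{3}{2} \approx -1.5$)
$v{\left(J \right)} = - \frac{3}{4} - \frac{6}{J}$ ($v{\left(J \right)} = - \frac{3}{2 \cdot 2} - \frac{6}{J} = \left(- \frac{3}{2}\right) \frac{1}{2} - \frac{6}{J} = - \frac{3}{4} - \frac{6}{J}$)
$\left(\left(-8\right) \left(-3\right) - 17\right) + v{\left(24 \right)} 190 = \left(\left(-8\right) \left(-3\right) - 17\right) + \left(- \frac{3}{4} - \frac{6}{24}\right) 190 = \left(24 - 17\right) + \left(- \frac{3}{4} - \frac{1}{4}\right) 190 = 7 + \left(- \frac{3}{4} - \frac{1}{4}\right) 190 = 7 - 190 = -183$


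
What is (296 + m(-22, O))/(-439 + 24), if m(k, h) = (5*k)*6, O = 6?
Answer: 364/415 ≈ 0.87711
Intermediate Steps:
m(k, h) = 30*k
(296 + m(-22, O))/(-439 + 24) = (296 + 30*(-22))/(-439 + 24) = (296 - 660)/(-415) = -364*(-1/415) = 364/415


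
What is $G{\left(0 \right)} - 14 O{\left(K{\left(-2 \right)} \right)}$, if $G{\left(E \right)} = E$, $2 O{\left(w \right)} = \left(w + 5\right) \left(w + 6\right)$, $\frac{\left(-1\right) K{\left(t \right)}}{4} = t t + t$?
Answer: $-42$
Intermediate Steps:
$K{\left(t \right)} = - 4 t - 4 t^{2}$ ($K{\left(t \right)} = - 4 \left(t t + t\right) = - 4 \left(t^{2} + t\right) = - 4 \left(t + t^{2}\right) = - 4 t - 4 t^{2}$)
$O{\left(w \right)} = \frac{\left(5 + w\right) \left(6 + w\right)}{2}$ ($O{\left(w \right)} = \frac{\left(w + 5\right) \left(w + 6\right)}{2} = \frac{\left(5 + w\right) \left(6 + w\right)}{2}$)
$G{\left(0 \right)} - 14 O{\left(K{\left(-2 \right)} \right)} = 0 - 14 \left(15 + \frac{\left(\left(-4\right) \left(-2\right) \left(1 - 2\right)\right)^{2}}{2} + \frac{11 \left(\left(-4\right) \left(-2\right) \left(1 - 2\right)\right)}{2}\right) = 0 - 14 \left(15 + \frac{\left(\left(-4\right) \left(-2\right) \left(-1\right)\right)^{2}}{2} + \frac{11 \left(\left(-4\right) \left(-2\right) \left(-1\right)\right)}{2}\right) = 0 - 14 \left(15 + \frac{\left(-8\right)^{2}}{2} + \frac{11}{2} \left(-8\right)\right) = 0 - 14 \left(15 + \frac{1}{2} \cdot 64 - 44\right) = 0 - 14 \left(15 + 32 - 44\right) = 0 - 42 = -42$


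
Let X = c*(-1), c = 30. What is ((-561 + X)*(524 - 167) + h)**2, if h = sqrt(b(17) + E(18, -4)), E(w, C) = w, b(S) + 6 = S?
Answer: (210987 - sqrt(29))**2 ≈ 4.4513e+10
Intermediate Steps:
b(S) = -6 + S
X = -30 (X = 30*(-1) = -30)
h = sqrt(29) (h = sqrt((-6 + 17) + 18) = sqrt(11 + 18) = sqrt(29) ≈ 5.3852)
((-561 + X)*(524 - 167) + h)**2 = ((-561 - 30)*(524 - 167) + sqrt(29))**2 = (-591*357 + sqrt(29))**2 = (-210987 + sqrt(29))**2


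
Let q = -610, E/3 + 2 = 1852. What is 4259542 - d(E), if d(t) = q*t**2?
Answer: 18793784542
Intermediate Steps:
E = 5550 (E = -6 + 3*1852 = -6 + 5556 = 5550)
d(t) = -610*t**2
4259542 - d(E) = 4259542 - (-610)*5550**2 = 4259542 - (-610)*30802500 = 4259542 - 1*(-18789525000) = 4259542 + 18789525000 = 18793784542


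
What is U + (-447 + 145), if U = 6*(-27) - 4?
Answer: -468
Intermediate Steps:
U = -166 (U = -162 - 4 = -166)
U + (-447 + 145) = -166 + (-447 + 145) = -166 - 302 = -468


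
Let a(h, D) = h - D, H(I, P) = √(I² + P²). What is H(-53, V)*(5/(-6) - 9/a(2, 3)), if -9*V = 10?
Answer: 49*√227629/54 ≈ 432.93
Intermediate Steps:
V = -10/9 (V = -⅑*10 = -10/9 ≈ -1.1111)
H(-53, V)*(5/(-6) - 9/a(2, 3)) = √((-53)² + (-10/9)²)*(5/(-6) - 9/(2 - 1*3)) = √(2809 + 100/81)*(5*(-⅙) - 9/(2 - 3)) = √(227629/81)*(-⅚ - 9/(-1)) = (√227629/9)*(-⅚ - 9*(-1)) = (√227629/9)*(-⅚ + 9) = (√227629/9)*(49/6) = 49*√227629/54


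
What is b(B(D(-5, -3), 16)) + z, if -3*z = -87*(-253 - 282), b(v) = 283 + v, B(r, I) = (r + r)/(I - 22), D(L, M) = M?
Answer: -15231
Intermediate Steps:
B(r, I) = 2*r/(-22 + I) (B(r, I) = (2*r)/(-22 + I) = 2*r/(-22 + I))
z = -15515 (z = -(-29)*(-253 - 282) = -(-29)*(-535) = -⅓*46545 = -15515)
b(B(D(-5, -3), 16)) + z = (283 + 2*(-3)/(-22 + 16)) - 15515 = (283 + 2*(-3)/(-6)) - 15515 = (283 + 2*(-3)*(-⅙)) - 15515 = (283 + 1) - 15515 = 284 - 15515 = -15231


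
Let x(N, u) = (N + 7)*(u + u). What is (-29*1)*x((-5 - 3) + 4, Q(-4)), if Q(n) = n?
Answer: 696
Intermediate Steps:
x(N, u) = 2*u*(7 + N) (x(N, u) = (7 + N)*(2*u) = 2*u*(7 + N))
(-29*1)*x((-5 - 3) + 4, Q(-4)) = (-29*1)*(2*(-4)*(7 + ((-5 - 3) + 4))) = -58*(-4)*(7 + (-8 + 4)) = -58*(-4)*(7 - 4) = -58*(-4)*3 = -29*(-24) = 696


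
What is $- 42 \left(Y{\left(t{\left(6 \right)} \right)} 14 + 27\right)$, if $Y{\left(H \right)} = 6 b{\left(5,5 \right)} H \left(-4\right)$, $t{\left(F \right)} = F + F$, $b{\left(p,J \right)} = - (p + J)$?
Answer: $-1694574$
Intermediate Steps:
$b{\left(p,J \right)} = - J - p$ ($b{\left(p,J \right)} = - (J + p) = - J - p$)
$t{\left(F \right)} = 2 F$
$Y{\left(H \right)} = 240 H$ ($Y{\left(H \right)} = 6 \left(\left(-1\right) 5 - 5\right) H \left(-4\right) = 6 \left(-5 - 5\right) \left(- 4 H\right) = 6 \left(-10\right) \left(- 4 H\right) = - 60 \left(- 4 H\right) = 240 H$)
$- 42 \left(Y{\left(t{\left(6 \right)} \right)} 14 + 27\right) = - 42 \left(240 \cdot 2 \cdot 6 \cdot 14 + 27\right) = - 42 \left(240 \cdot 12 \cdot 14 + 27\right) = - 42 \left(2880 \cdot 14 + 27\right) = - 42 \left(40320 + 27\right) = \left(-42\right) 40347 = -1694574$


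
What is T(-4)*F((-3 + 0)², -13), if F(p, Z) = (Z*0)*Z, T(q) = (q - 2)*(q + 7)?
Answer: 0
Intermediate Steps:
T(q) = (-2 + q)*(7 + q)
F(p, Z) = 0 (F(p, Z) = 0*Z = 0)
T(-4)*F((-3 + 0)², -13) = (-14 + (-4)² + 5*(-4))*0 = (-14 + 16 - 20)*0 = -18*0 = 0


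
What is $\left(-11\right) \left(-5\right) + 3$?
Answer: $58$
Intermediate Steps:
$\left(-11\right) \left(-5\right) + 3 = 55 + 3 = 58$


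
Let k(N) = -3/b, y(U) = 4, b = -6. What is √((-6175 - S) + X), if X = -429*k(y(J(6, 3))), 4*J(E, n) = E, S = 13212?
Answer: I*√78406/2 ≈ 140.01*I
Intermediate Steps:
J(E, n) = E/4
k(N) = ½ (k(N) = -3/(-6) = -3*(-⅙) = ½)
X = -429/2 (X = -429*½ = -429/2 ≈ -214.50)
√((-6175 - S) + X) = √((-6175 - 1*13212) - 429/2) = √((-6175 - 13212) - 429/2) = √(-19387 - 429/2) = √(-39203/2) = I*√78406/2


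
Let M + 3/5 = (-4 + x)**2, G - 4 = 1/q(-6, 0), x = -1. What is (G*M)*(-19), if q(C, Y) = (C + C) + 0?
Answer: -54473/30 ≈ -1815.8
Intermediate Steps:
q(C, Y) = 2*C (q(C, Y) = 2*C + 0 = 2*C)
G = 47/12 (G = 4 + 1/(2*(-6)) = 4 + 1/(-12) = 4 - 1/12 = 47/12 ≈ 3.9167)
M = 122/5 (M = -3/5 + (-4 - 1)**2 = -3/5 + (-5)**2 = -3/5 + 25 = 122/5 ≈ 24.400)
(G*M)*(-19) = ((47/12)*(122/5))*(-19) = (2867/30)*(-19) = -54473/30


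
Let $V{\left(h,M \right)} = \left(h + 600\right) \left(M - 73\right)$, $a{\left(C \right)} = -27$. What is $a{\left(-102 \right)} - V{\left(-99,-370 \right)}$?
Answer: $221916$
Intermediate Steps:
$V{\left(h,M \right)} = \left(-73 + M\right) \left(600 + h\right)$ ($V{\left(h,M \right)} = \left(600 + h\right) \left(-73 + M\right) = \left(-73 + M\right) \left(600 + h\right)$)
$a{\left(-102 \right)} - V{\left(-99,-370 \right)} = -27 - \left(-43800 - -7227 + 600 \left(-370\right) - -36630\right) = -27 - \left(-43800 + 7227 - 222000 + 36630\right) = -27 - -221943 = -27 + 221943 = 221916$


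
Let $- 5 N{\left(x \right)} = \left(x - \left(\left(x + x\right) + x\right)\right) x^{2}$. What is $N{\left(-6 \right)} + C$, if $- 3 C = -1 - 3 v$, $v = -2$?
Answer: $- \frac{1321}{15} \approx -88.067$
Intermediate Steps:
$N{\left(x \right)} = \frac{2 x^{3}}{5}$ ($N{\left(x \right)} = - \frac{\left(x - \left(\left(x + x\right) + x\right)\right) x^{2}}{5} = - \frac{\left(x - \left(2 x + x\right)\right) x^{2}}{5} = - \frac{\left(x - 3 x\right) x^{2}}{5} = - \frac{- 2 x x^{2}}{5} = - \frac{\left(-2\right) x^{3}}{5} = \frac{2 x^{3}}{5}$)
$C = - \frac{5}{3}$ ($C = - \frac{-1 - -6}{3} = - \frac{-1 + 6}{3} = \left(- \frac{1}{3}\right) 5 = - \frac{5}{3} \approx -1.6667$)
$N{\left(-6 \right)} + C = \frac{2 \left(-6\right)^{3}}{5} - \frac{5}{3} = \frac{2}{5} \left(-216\right) - \frac{5}{3} = - \frac{432}{5} - \frac{5}{3} = - \frac{1321}{15}$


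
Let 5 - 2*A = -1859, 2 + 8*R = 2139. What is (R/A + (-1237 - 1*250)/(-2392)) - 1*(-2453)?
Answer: 5470605679/2229344 ≈ 2453.9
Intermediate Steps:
R = 2137/8 (R = -¼ + (⅛)*2139 = -¼ + 2139/8 = 2137/8 ≈ 267.13)
A = 932 (A = 5/2 - ½*(-1859) = 5/2 + 1859/2 = 932)
(R/A + (-1237 - 1*250)/(-2392)) - 1*(-2453) = ((2137/8)/932 + (-1237 - 1*250)/(-2392)) - 1*(-2453) = ((2137/8)*(1/932) + (-1237 - 250)*(-1/2392)) + 2453 = (2137/7456 - 1487*(-1/2392)) + 2453 = (2137/7456 + 1487/2392) + 2453 = 2024847/2229344 + 2453 = 5470605679/2229344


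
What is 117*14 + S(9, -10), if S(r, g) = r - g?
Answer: 1657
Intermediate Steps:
117*14 + S(9, -10) = 117*14 + (9 - 1*(-10)) = 1638 + (9 + 10) = 1638 + 19 = 1657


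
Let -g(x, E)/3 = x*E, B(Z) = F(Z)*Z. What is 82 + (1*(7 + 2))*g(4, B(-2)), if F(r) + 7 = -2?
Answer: -1862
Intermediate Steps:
F(r) = -9 (F(r) = -7 - 2 = -9)
B(Z) = -9*Z
g(x, E) = -3*E*x (g(x, E) = -3*x*E = -3*E*x)
82 + (1*(7 + 2))*g(4, B(-2)) = 82 + (1*(7 + 2))*(-3*(-9*(-2))*4) = 82 + (1*9)*(-3*18*4) = 82 + 9*(-216) = 82 - 1944 = -1862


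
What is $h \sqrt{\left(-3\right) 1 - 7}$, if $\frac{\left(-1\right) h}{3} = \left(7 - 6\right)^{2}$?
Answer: $- 3 i \sqrt{10} \approx - 9.4868 i$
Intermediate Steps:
$h = -3$ ($h = - 3 \left(7 - 6\right)^{2} = - 3 \cdot 1^{2} = \left(-3\right) 1 = -3$)
$h \sqrt{\left(-3\right) 1 - 7} = - 3 \sqrt{\left(-3\right) 1 - 7} = - 3 \sqrt{-3 - 7} = - 3 \sqrt{-10} = - 3 i \sqrt{10}$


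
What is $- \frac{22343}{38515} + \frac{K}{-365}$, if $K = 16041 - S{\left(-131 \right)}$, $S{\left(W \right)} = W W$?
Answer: $\frac{6996321}{2811595} \approx 2.4884$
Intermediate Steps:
$S{\left(W \right)} = W^{2}$
$K = -1120$ ($K = 16041 - \left(-131\right)^{2} = 16041 - 17161 = -1120$)
$- \frac{22343}{38515} + \frac{K}{-365} = - \frac{22343}{38515} - \frac{1120}{-365} = \left(-22343\right) \frac{1}{38515} - - \frac{224}{73} = - \frac{22343}{38515} + \frac{224}{73} = \frac{6996321}{2811595}$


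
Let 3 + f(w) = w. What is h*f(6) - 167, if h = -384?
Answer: -1319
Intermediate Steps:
f(w) = -3 + w
h*f(6) - 167 = -384*(-3 + 6) - 167 = -384*3 - 167 = -1152 - 167 = -1319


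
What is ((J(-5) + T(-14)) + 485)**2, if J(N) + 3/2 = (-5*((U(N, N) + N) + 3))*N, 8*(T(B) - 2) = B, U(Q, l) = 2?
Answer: 3744225/16 ≈ 2.3401e+5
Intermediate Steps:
T(B) = 2 + B/8
J(N) = -3/2 + N*(-25 - 5*N) (J(N) = -3/2 + (-5*((2 + N) + 3))*N = -3/2 + (-5*(5 + N))*N = -3/2 + (-25 - 5*N)*N = -3/2 + N*(-25 - 5*N))
((J(-5) + T(-14)) + 485)**2 = (((-3/2 - 25*(-5) - 5*(-5)**2) + (2 + (1/8)*(-14))) + 485)**2 = (((-3/2 + 125 - 5*25) + (2 - 7/4)) + 485)**2 = (((-3/2 + 125 - 125) + 1/4) + 485)**2 = ((-3/2 + 1/4) + 485)**2 = (-5/4 + 485)**2 = (1935/4)**2 = 3744225/16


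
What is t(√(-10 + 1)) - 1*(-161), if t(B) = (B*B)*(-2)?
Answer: 179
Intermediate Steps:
t(B) = -2*B² (t(B) = B²*(-2) = -2*B²)
t(√(-10 + 1)) - 1*(-161) = -2*(√(-10 + 1))² - 1*(-161) = -2*(√(-9))² + 161 = -2*(3*I)² + 161 = -2*(-9) + 161 = 18 + 161 = 179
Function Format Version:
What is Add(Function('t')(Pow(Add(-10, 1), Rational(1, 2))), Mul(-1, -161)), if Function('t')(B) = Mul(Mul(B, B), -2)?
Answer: 179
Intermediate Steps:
Function('t')(B) = Mul(-2, Pow(B, 2)) (Function('t')(B) = Mul(Pow(B, 2), -2) = Mul(-2, Pow(B, 2)))
Add(Function('t')(Pow(Add(-10, 1), Rational(1, 2))), Mul(-1, -161)) = Add(Mul(-2, Pow(Pow(Add(-10, 1), Rational(1, 2)), 2)), Mul(-1, -161)) = Add(Mul(-2, Pow(Pow(-9, Rational(1, 2)), 2)), 161) = Add(Mul(-2, Pow(Mul(3, I), 2)), 161) = Add(Mul(-2, -9), 161) = Add(18, 161) = 179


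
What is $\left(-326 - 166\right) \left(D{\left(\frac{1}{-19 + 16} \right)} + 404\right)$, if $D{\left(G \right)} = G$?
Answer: $-198604$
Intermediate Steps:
$\left(-326 - 166\right) \left(D{\left(\frac{1}{-19 + 16} \right)} + 404\right) = \left(-326 - 166\right) \left(\frac{1}{-19 + 16} + 404\right) = - 492 \left(\frac{1}{-3} + 404\right) = - 492 \left(- \frac{1}{3} + 404\right) = \left(-492\right) \frac{1211}{3} = -198604$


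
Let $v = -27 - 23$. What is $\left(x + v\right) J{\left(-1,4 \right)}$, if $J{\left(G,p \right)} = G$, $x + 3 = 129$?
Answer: $-76$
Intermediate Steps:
$x = 126$ ($x = -3 + 129 = 126$)
$v = -50$
$\left(x + v\right) J{\left(-1,4 \right)} = \left(126 - 50\right) \left(-1\right) = 76 \left(-1\right) = -76$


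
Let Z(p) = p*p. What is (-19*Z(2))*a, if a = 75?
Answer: -5700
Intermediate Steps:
Z(p) = p**2
(-19*Z(2))*a = -19*2**2*75 = -19*4*75 = -76*75 = -5700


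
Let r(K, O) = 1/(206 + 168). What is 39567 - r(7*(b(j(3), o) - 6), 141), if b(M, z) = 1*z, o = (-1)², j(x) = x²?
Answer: 14798057/374 ≈ 39567.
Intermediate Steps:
o = 1
b(M, z) = z
r(K, O) = 1/374
39567 - r(7*(b(j(3), o) - 6), 141) = 39567 - 1*1/374 = 39567 - 1/374 = 14798057/374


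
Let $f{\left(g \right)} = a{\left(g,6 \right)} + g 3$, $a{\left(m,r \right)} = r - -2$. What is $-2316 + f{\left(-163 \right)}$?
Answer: $-2797$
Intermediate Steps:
$a{\left(m,r \right)} = 2 + r$ ($a{\left(m,r \right)} = r + 2 = 2 + r$)
$f{\left(g \right)} = 8 + 3 g$ ($f{\left(g \right)} = \left(2 + 6\right) + g 3 = 8 + 3 g$)
$-2316 + f{\left(-163 \right)} = -2316 + \left(8 + 3 \left(-163\right)\right) = -2316 + \left(8 - 489\right) = -2316 - 481 = -2797$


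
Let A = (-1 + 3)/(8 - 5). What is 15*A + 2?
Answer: 12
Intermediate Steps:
A = ⅔ (A = 2/3 = 2*(⅓) = ⅔ ≈ 0.66667)
15*A + 2 = 15*(⅔) + 2 = 10 + 2 = 12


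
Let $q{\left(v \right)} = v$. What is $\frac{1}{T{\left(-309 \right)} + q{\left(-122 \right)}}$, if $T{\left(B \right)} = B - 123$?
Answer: $- \frac{1}{554} \approx -0.0018051$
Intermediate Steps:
$T{\left(B \right)} = -123 + B$
$\frac{1}{T{\left(-309 \right)} + q{\left(-122 \right)}} = \frac{1}{\left(-123 - 309\right) - 122} = \frac{1}{-432 - 122} = \frac{1}{-554} = - \frac{1}{554}$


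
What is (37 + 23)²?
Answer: 3600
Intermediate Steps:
(37 + 23)² = 60² = 3600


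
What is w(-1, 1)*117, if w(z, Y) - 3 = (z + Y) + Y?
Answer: 468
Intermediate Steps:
w(z, Y) = 3 + z + 2*Y (w(z, Y) = 3 + ((z + Y) + Y) = 3 + ((Y + z) + Y) = 3 + (z + 2*Y) = 3 + z + 2*Y)
w(-1, 1)*117 = (3 - 1 + 2*1)*117 = (3 - 1 + 2)*117 = 4*117 = 468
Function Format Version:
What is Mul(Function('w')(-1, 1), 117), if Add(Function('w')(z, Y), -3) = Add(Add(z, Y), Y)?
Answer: 468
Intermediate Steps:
Function('w')(z, Y) = Add(3, z, Mul(2, Y)) (Function('w')(z, Y) = Add(3, Add(Add(z, Y), Y)) = Add(3, Add(Add(Y, z), Y)) = Add(3, Add(z, Mul(2, Y))) = Add(3, z, Mul(2, Y)))
Mul(Function('w')(-1, 1), 117) = Mul(Add(3, -1, Mul(2, 1)), 117) = Mul(Add(3, -1, 2), 117) = Mul(4, 117) = 468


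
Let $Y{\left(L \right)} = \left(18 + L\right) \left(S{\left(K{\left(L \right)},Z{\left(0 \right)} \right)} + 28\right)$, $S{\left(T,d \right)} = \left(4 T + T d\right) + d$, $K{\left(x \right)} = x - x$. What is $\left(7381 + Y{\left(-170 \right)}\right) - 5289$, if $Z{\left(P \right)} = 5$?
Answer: $-2924$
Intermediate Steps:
$K{\left(x \right)} = 0$
$S{\left(T,d \right)} = d + 4 T + T d$
$Y{\left(L \right)} = 594 + 33 L$ ($Y{\left(L \right)} = \left(18 + L\right) \left(\left(5 + 4 \cdot 0 + 0 \cdot 5\right) + 28\right) = \left(18 + L\right) \left(\left(5 + 0 + 0\right) + 28\right) = \left(18 + L\right) \left(5 + 28\right) = \left(18 + L\right) 33 = 594 + 33 L$)
$\left(7381 + Y{\left(-170 \right)}\right) - 5289 = \left(7381 + \left(594 + 33 \left(-170\right)\right)\right) - 5289 = \left(7381 + \left(594 - 5610\right)\right) - 5289 = \left(7381 - 5016\right) - 5289 = 2365 - 5289 = -2924$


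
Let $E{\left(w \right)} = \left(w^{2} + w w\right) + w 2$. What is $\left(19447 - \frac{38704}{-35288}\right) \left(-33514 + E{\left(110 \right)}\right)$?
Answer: $- \frac{780133837170}{4411} \approx -1.7686 \cdot 10^{8}$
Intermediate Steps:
$E{\left(w \right)} = 2 w + 2 w^{2}$ ($E{\left(w \right)} = \left(w^{2} + w^{2}\right) + 2 w = 2 w^{2} + 2 w = 2 w + 2 w^{2}$)
$\left(19447 - \frac{38704}{-35288}\right) \left(-33514 + E{\left(110 \right)}\right) = \left(19447 - \frac{38704}{-35288}\right) \left(-33514 + 2 \cdot 110 \left(1 + 110\right)\right) = \left(19447 - - \frac{4838}{4411}\right) \left(-33514 + 2 \cdot 110 \cdot 111\right) = \left(19447 + \frac{4838}{4411}\right) \left(-33514 + 24420\right) = \frac{85785555}{4411} \left(-9094\right) = - \frac{780133837170}{4411}$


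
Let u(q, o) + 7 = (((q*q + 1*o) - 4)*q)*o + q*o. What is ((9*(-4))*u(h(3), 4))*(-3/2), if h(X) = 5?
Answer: 27702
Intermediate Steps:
u(q, o) = -7 + o*q + o*q*(-4 + o + q**2) (u(q, o) = -7 + ((((q*q + 1*o) - 4)*q)*o + q*o) = -7 + ((((q**2 + o) - 4)*q)*o + o*q) = -7 + ((((o + q**2) - 4)*q)*o + o*q) = -7 + (((-4 + o + q**2)*q)*o + o*q) = -7 + ((q*(-4 + o + q**2))*o + o*q) = -7 + (o*q*(-4 + o + q**2) + o*q) = -7 + (o*q + o*q*(-4 + o + q**2)) = -7 + o*q + o*q*(-4 + o + q**2))
((9*(-4))*u(h(3), 4))*(-3/2) = ((9*(-4))*(-7 + 4*5**3 + 5*4**2 - 3*4*5))*(-3/2) = (-36*(-7 + 4*125 + 5*16 - 60))*(-3*1/2) = -36*(-7 + 500 + 80 - 60)*(-3/2) = -36*513*(-3/2) = -18468*(-3/2) = 27702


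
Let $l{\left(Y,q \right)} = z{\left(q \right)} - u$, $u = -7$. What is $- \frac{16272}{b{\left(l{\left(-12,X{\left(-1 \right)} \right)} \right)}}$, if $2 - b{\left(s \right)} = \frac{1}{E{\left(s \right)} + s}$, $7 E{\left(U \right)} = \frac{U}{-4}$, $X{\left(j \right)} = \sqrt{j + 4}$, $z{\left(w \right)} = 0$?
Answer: $- \frac{219672}{25} \approx -8786.9$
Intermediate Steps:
$X{\left(j \right)} = \sqrt{4 + j}$
$E{\left(U \right)} = - \frac{U}{28}$ ($E{\left(U \right)} = \frac{U \frac{1}{-4}}{7} = \frac{U \left(- \frac{1}{4}\right)}{7} = \frac{\left(- \frac{1}{4}\right) U}{7} = - \frac{U}{28}$)
$l{\left(Y,q \right)} = 7$ ($l{\left(Y,q \right)} = 0 - -7 = 0 + 7 = 7$)
$b{\left(s \right)} = 2 - \frac{28}{27 s}$ ($b{\left(s \right)} = 2 - \frac{1}{- \frac{s}{28} + s} = 2 - \frac{1}{\frac{27}{28} s} = 2 - \frac{28}{27 s}$)
$- \frac{16272}{b{\left(l{\left(-12,X{\left(-1 \right)} \right)} \right)}} = - \frac{16272}{2 - \frac{28}{27 \cdot 7}} = - \frac{16272}{2 - \frac{4}{27}} = - \frac{16272}{\frac{50}{27}} = \left(-16272\right) \frac{27}{50} = - \frac{219672}{25}$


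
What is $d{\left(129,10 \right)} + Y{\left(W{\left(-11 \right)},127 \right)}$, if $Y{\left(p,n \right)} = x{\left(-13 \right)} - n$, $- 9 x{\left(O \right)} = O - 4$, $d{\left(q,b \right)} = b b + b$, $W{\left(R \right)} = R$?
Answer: $- \frac{136}{9} \approx -15.111$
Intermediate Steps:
$d{\left(q,b \right)} = b + b^{2}$ ($d{\left(q,b \right)} = b^{2} + b = b + b^{2}$)
$x{\left(O \right)} = \frac{4}{9} - \frac{O}{9}$ ($x{\left(O \right)} = - \frac{O - 4}{9} = - \frac{-4 + O}{9} = \frac{4}{9} - \frac{O}{9}$)
$Y{\left(p,n \right)} = \frac{17}{9} - n$ ($Y{\left(p,n \right)} = \left(\frac{4}{9} - - \frac{13}{9}\right) - n = \left(\frac{4}{9} + \frac{13}{9}\right) - n = \frac{17}{9} - n$)
$d{\left(129,10 \right)} + Y{\left(W{\left(-11 \right)},127 \right)} = 10 \left(1 + 10\right) + \left(\frac{17}{9} - 127\right) = 10 \cdot 11 + \left(\frac{17}{9} - 127\right) = 110 - \frac{1126}{9} = - \frac{136}{9}$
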